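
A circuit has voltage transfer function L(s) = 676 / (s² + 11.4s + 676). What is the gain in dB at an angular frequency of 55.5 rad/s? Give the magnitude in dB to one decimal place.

|(j55.5)² + 11.4(j55.5) + 676| = |-2404.2 + j632.7| = 2486
|L(j55.5)| = 676 / 2486 = 0.27191
20 log₁₀(0.27191) = -11.31 dB

-11.3 dB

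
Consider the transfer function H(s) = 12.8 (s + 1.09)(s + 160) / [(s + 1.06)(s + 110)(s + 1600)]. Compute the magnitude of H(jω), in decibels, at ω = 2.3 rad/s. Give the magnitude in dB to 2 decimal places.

|j2.3 + 1.09| = √(2.3² + 1.09²) = 2.545
|j2.3 + 160| = √(2.3² + 160²) = 160
|j2.3 + 1.06| = √(2.3² + 1.06²) = 2.533
|j2.3 + 110| = √(2.3² + 110²) = 110
|j2.3 + 1600| = √(2.3² + 1600²) = 1600
|H(j2.3)| = 12.8 × 2.545 × 160 / (2.533 × 110 × 1600) = 0.011693
20 log₁₀(0.011693) = -38.641 dB

-38.64 dB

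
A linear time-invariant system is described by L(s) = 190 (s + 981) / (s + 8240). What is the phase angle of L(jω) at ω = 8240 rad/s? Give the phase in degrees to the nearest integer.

∠(j8240 + 981) = arctan(8240/981) = 83.21°
∠(j8240 + 8240) = arctan(8240/8240) = 45.00°
∠L(j8240) = 83.21° − 45.00° = 38.21°

38°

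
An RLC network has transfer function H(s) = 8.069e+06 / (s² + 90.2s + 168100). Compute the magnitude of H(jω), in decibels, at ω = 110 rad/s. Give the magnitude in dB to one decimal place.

34.3 dB

|(j110)² + 90.2(j110) + 168100| = |1.56e+05 + j9922| = 1.563e+05
|H(j110)| = 8.069e+06 / 1.563e+05 = 51.62
20 log₁₀(51.62) = 34.26 dB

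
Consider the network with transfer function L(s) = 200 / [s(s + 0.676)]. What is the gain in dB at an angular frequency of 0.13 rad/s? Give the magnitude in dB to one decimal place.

67.0 dB

|j0.13 + 0.676| = √(0.13² + 0.676²) = 0.6884
|j0.13| = 0.13
|L(j0.13)| = 200 / (0.6884 × 0.13) = 2234.9
20 log₁₀(2234.9) = 66.99 dB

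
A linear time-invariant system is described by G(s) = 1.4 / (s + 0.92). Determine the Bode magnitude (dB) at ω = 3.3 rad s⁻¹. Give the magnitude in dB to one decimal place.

-7.8 dB

|j3.3 + 0.92| = √(3.3² + 0.92²) = 3.426
|G(j3.3)| = 1.4 / 3.426 = 0.40866
20 log₁₀(0.40866) = -7.77 dB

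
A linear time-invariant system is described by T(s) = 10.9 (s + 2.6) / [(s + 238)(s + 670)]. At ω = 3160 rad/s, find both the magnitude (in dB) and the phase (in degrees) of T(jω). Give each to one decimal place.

|j3160 + 2.6| = √(3160² + 2.6²) = 3160
|j3160 + 238| = √(3160² + 238²) = 3169
|j3160 + 670| = √(3160² + 670²) = 3230
|T(j3160)| = 10.9 × 3160 / (3169 × 3230) = 0.0033648
20 log₁₀(0.0033648) = -49.46 dB
∠(j3160 + 2.6) = arctan(3160/2.6) = 89.95°
∠(j3160 + 238) = arctan(3160/238) = 85.69°
∠(j3160 + 670) = arctan(3160/670) = 78.03°
∠T(j3160) = 89.95° − (85.69° + 78.03°) = -73.77°

|T| = -49.5 dB, ∠T = -73.8 deg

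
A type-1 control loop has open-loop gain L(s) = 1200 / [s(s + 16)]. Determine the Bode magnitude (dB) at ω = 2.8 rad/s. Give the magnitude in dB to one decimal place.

|j2.8 + 16| = √(2.8² + 16²) = 16.24
|j2.8| = 2.8
|L(j2.8)| = 1200 / (16.24 × 2.8) = 26.385
20 log₁₀(26.385) = 28.43 dB

28.4 dB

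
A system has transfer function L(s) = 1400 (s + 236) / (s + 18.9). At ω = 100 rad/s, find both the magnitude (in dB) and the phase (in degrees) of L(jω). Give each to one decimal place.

|j100 + 236| = √(100² + 236²) = 256.3
|j100 + 18.9| = √(100² + 18.9²) = 101.8
|L(j100)| = 1400 × 256.3 / 101.8 = 3525.9
20 log₁₀(3525.9) = 70.95 dB
∠(j100 + 236) = arctan(100/236) = 22.96°
∠(j100 + 18.9) = arctan(100/18.9) = 79.30°
∠L(j100) = 22.96° − 79.30° = -56.33°

|L| = 70.9 dB, ∠L = -56.3°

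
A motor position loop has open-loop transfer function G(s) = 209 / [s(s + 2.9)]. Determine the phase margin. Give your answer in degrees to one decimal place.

11.5°

Gain crossover: |G(jω)| = 1 at ω ≈ 14.3 rad s⁻¹.
∠G(j14.3) = −90° − arctan(14.3/2.9) ≈ -168.55°
PM = 180° + (-168.55°) = 11.45°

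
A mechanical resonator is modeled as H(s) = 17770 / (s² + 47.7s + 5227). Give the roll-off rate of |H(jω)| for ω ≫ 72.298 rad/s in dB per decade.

-40 dB/decade

With 0 zeros and 2 poles, the high-frequency asymptotic slope is 20 × (0 − 2) = -40 dB/decade.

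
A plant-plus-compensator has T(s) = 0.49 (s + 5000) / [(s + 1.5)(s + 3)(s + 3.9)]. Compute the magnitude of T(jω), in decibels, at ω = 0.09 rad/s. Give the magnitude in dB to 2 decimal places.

42.88 dB

|j0.09 + 5000| = √(0.09² + 5000²) = 5000
|j0.09 + 1.5| = √(0.09² + 1.5²) = 1.503
|j0.09 + 3| = √(0.09² + 3²) = 3.001
|j0.09 + 3.9| = √(0.09² + 3.9²) = 3.901
|T(j0.09)| = 0.49 × 5000 / (1.503 × 3.001 × 3.901) = 139.25
20 log₁₀(139.25) = 42.876 dB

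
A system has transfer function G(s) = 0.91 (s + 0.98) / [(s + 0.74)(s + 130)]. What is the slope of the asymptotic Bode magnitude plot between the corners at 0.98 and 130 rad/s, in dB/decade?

0 dB/decade

In this band the factors already past their corner are: zero at 0.98, pole at 0.74; net slope = 0 dB/decade.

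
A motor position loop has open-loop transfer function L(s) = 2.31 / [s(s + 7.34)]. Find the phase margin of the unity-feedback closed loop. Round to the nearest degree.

Gain crossover: |L(jω)| = 1 at ω ≈ 0.314 rad/s.
∠L(j0.314) = −90° − arctan(0.314/7.34) ≈ -92.45°
PM = 180° + (-92.45°) = 87.55°

88 deg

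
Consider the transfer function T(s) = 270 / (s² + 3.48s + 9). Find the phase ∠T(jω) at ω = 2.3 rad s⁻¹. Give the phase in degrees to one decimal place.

-65.1°

∠[(j2.3)² + 3.48(j2.3) + 9] = ∠[3.71 + j8.004] = 65.13°
∠T(j2.3) = −65.13° = -65.13°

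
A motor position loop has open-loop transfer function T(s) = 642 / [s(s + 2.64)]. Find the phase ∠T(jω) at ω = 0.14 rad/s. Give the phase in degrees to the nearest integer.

∠(j0.14 + 2.64) = arctan(0.14/2.64) = 3.04°
∠(j0.14) = 90.00°
∠T(j0.14) = − (3.04° + 90.00°) = -93.04°

-93 deg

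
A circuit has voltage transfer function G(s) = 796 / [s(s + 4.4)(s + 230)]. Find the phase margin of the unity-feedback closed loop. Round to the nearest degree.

80 deg

Gain crossover: |G(jω)| = 1 at ω ≈ 0.775 rad/sec.
∠G(j0.775) = −90° − arctan(0.775/4.4) − arctan(0.775/230) ≈ -100.18°
PM = 180° + (-100.18°) = 79.82°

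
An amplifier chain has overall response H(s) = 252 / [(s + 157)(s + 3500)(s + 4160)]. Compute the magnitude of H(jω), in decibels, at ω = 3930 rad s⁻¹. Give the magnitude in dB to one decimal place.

|j3930 + 157| = √(3930² + 157²) = 3933
|j3930 + 3500| = √(3930² + 3500²) = 5263
|j3930 + 4160| = √(3930² + 4160²) = 5723
|H(j3930)| = 252 / (3933 × 5263 × 5723) = 2.1274e-09
20 log₁₀(2.1274e-09) = -173.44 dB

-173.4 dB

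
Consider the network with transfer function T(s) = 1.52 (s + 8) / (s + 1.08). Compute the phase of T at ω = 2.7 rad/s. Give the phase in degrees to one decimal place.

∠(j2.7 + 8) = arctan(2.7/8) = 18.65°
∠(j2.7 + 1.08) = arctan(2.7/1.08) = 68.20°
∠T(j2.7) = 18.65° − 68.20° = -49.55°

-49.5°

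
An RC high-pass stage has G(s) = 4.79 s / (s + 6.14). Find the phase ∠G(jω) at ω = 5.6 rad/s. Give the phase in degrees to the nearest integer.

∠(j5.6) = 90.00°
∠(j5.6 + 6.14) = arctan(5.6/6.14) = 42.37°
∠G(j5.6) = 90.00° − 42.37° = 47.63°

48 deg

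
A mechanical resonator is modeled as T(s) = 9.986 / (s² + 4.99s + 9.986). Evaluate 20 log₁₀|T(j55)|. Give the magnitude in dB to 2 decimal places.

-49.63 dB

|(j55)² + 4.99(j55) + 9.986| = |-3015 + j274.45| = 3027
|T(j55)| = 9.986 / 3027 = 0.0032985
20 log₁₀(0.0032985) = -49.634 dB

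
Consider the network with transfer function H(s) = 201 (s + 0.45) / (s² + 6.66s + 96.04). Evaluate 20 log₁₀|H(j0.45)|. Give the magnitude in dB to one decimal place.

2.5 dB

|j0.45 + 0.45| = √(0.45² + 0.45²) = 0.6364
|(j0.45)² + 6.66(j0.45) + 96.04| = |95.838 + j2.997| = 95.88
|H(j0.45)| = 201 × 0.6364 / 95.88 = 1.3341
20 log₁₀(1.3341) = 2.50 dB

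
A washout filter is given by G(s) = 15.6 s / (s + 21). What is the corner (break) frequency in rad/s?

The single real pole at s = −21 gives a corner at ω = 21 rad/s.

21 rad/s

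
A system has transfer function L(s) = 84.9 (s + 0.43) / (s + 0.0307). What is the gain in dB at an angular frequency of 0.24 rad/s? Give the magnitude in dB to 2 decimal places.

44.75 dB

|j0.24 + 0.43| = √(0.24² + 0.43²) = 0.4924
|j0.24 + 0.0307| = √(0.24² + 0.0307²) = 0.242
|L(j0.24)| = 84.9 × 0.4924 / 0.242 = 172.79
20 log₁₀(172.79) = 44.751 dB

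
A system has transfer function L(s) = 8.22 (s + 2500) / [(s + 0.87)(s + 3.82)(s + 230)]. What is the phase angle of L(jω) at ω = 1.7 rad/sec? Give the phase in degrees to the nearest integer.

∠(j1.7 + 2500) = arctan(1.7/2500) = 0.04°
∠(j1.7 + 0.87) = arctan(1.7/0.87) = 62.90°
∠(j1.7 + 3.82) = arctan(1.7/3.82) = 23.99°
∠(j1.7 + 230) = arctan(1.7/230) = 0.42°
∠L(j1.7) = 0.04° − (62.90° + 23.99° + 0.42°) = -87.27°

-87°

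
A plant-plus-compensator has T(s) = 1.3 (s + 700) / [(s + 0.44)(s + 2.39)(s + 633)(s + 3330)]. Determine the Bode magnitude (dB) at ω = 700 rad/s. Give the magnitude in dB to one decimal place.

|j700 + 700| = √(700² + 700²) = 989.9
|j700 + 0.44| = √(700² + 0.44²) = 700
|j700 + 2.39| = √(700² + 2.39²) = 700
|j700 + 633| = √(700² + 633²) = 943.8
|j700 + 3330| = √(700² + 3330²) = 3403
|T(j700)| = 1.3 × 989.9 / (700 × 700 × 943.8 × 3403) = 8.1783e-10
20 log₁₀(8.1783e-10) = -181.75 dB

-181.7 dB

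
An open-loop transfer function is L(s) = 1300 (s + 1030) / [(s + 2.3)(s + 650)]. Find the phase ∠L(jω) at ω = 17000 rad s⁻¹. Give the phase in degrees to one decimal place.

-91.3°

∠(j17000 + 1030) = arctan(17000/1030) = 86.53°
∠(j17000 + 2.3) = arctan(17000/2.3) = 89.99°
∠(j17000 + 650) = arctan(17000/650) = 87.81°
∠L(j17000) = 86.53° − (89.99° + 87.81°) = -91.27°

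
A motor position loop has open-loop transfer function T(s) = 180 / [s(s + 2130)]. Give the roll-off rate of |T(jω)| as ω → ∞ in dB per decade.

-40 dB/decade

With 0 zeros and 2 poles, the high-frequency asymptotic slope is 20 × (0 − 2) = -40 dB/decade.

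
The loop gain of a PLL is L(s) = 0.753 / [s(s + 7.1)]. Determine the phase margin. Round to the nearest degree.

89°

Gain crossover: |L(jω)| = 1 at ω ≈ 0.106 rad/sec.
∠L(j0.106) = −90° − arctan(0.106/7.1) ≈ -90.86°
PM = 180° + (-90.86°) = 89.14°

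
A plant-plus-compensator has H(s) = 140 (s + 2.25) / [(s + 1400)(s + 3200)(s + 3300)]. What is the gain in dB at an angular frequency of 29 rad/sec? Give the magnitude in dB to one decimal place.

|j29 + 2.25| = √(29² + 2.25²) = 29.09
|j29 + 1400| = √(29² + 1400²) = 1400
|j29 + 3200| = √(29² + 3200²) = 3200
|j29 + 3300| = √(29² + 3300²) = 3300
|H(j29)| = 140 × 29.09 / (1400 × 3200 × 3300) = 2.7537e-07
20 log₁₀(2.7537e-07) = -131.20 dB

-131.2 dB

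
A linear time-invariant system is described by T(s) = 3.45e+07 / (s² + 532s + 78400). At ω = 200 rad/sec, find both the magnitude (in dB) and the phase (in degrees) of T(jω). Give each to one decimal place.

|(j200)² + 532(j200) + 78400| = |38400 + j1.064e+05| = 1.131e+05
|T(j200)| = 3.45e+07 / 1.131e+05 = 304.99
20 log₁₀(304.99) = 49.69 dB
∠[(j200)² + 532(j200) + 78400] = ∠[38400 + j1.064e+05] = 70.16°
∠T(j200) = −70.16° = -70.16°

|T| = 49.7 dB, ∠T = -70.2°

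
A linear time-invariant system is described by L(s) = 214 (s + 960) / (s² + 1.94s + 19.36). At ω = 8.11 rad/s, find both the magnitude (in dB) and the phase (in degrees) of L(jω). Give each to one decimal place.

|L| = 72.4 dB, ∠L = -160.8°

|j8.11 + 960| = √(8.11² + 960²) = 960
|(j8.11)² + 1.94(j8.11) + 19.36| = |-46.412 + j15.733| = 49.01
|L(j8.11)| = 214 × 960 / 49.01 = 4192.3
20 log₁₀(4192.3) = 72.45 dB
∠(j8.11 + 960) = arctan(8.11/960) = 0.48°
∠[(j8.11)² + 1.94(j8.11) + 19.36] = ∠[-46.412 + j15.733] = 161.27°
∠L(j8.11) = 0.48° − 161.27° = -160.79°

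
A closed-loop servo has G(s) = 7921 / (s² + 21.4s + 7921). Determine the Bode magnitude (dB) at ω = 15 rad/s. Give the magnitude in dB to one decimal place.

0.2 dB

|(j15)² + 21.4(j15) + 7921| = |7696 + j321| = 7703
|G(j15)| = 7921 / 7703 = 1.0283
20 log₁₀(1.0283) = 0.24 dB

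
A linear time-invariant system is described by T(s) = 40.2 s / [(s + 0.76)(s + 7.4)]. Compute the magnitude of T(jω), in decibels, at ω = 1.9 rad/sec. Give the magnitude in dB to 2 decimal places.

13.78 dB

|j1.9| = 1.9
|j1.9 + 0.76| = √(1.9² + 0.76²) = 2.046
|j1.9 + 7.4| = √(1.9² + 7.4²) = 7.64
|T(j1.9)| = 40.2 × 1.9 / (2.046 × 7.64) = 4.8854
20 log₁₀(4.8854) = 13.778 dB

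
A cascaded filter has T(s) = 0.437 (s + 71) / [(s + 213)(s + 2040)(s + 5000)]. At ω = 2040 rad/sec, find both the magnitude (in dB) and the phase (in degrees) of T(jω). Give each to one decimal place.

|j2040 + 71| = √(2040² + 71²) = 2041
|j2040 + 213| = √(2040² + 213²) = 2051
|j2040 + 2040| = √(2040² + 2040²) = 2885
|j2040 + 5000| = √(2040² + 5000²) = 5400
|T(j2040)| = 0.437 × 2041 / (2051 × 2885 × 5400) = 2.7915e-08
20 log₁₀(2.7915e-08) = -151.08 dB
∠(j2040 + 71) = arctan(2040/71) = 88.01°
∠(j2040 + 213) = arctan(2040/213) = 84.04°
∠(j2040 + 2040) = arctan(2040/2040) = 45.00°
∠(j2040 + 5000) = arctan(2040/5000) = 22.20°
∠T(j2040) = 88.01° − (84.04° + 45.00° + 22.20°) = -63.23°

|T| = -151.1 dB, ∠T = -63.2°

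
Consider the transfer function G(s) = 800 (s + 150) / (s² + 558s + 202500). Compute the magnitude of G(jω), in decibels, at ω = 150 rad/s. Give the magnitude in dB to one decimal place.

-1.4 dB

|j150 + 150| = √(150² + 150²) = 212.1
|(j150)² + 558(j150) + 202500| = |1.8e+05 + j83700| = 1.985e+05
|G(j150)| = 800 × 212.1 / 1.985e+05 = 0.8549
20 log₁₀(0.8549) = -1.36 dB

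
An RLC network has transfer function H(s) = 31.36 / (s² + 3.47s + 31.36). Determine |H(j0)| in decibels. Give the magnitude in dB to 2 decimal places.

H(0) = 31.36 / 31.36 = 1
20 log₁₀(1) = 0.000 dB

0.00 dB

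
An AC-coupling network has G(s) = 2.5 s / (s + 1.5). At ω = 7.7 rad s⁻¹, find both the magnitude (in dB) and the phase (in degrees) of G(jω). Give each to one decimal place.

|j7.7| = 7.7
|j7.7 + 1.5| = √(7.7² + 1.5²) = 7.845
|G(j7.7)| = 2.5 × 7.7 / 7.845 = 2.4539
20 log₁₀(2.4539) = 7.80 dB
∠(j7.7) = 90.00°
∠(j7.7 + 1.5) = arctan(7.7/1.5) = 78.98°
∠G(j7.7) = 90.00° − 78.98° = 11.02°

|G| = 7.8 dB, ∠G = 11.0°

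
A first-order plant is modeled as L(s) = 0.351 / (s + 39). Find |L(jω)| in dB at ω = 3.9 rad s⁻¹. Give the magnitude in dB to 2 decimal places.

|j3.9 + 39| = √(3.9² + 39²) = 39.19
|L(j3.9)| = 0.351 / 39.19 = 0.0089553
20 log₁₀(0.0089553) = -40.958 dB

-40.96 dB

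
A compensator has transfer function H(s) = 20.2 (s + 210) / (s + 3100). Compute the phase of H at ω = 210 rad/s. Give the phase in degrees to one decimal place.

∠(j210 + 210) = arctan(210/210) = 45.00°
∠(j210 + 3100) = arctan(210/3100) = 3.88°
∠H(j210) = 45.00° − 3.88° = 41.12°

41.1°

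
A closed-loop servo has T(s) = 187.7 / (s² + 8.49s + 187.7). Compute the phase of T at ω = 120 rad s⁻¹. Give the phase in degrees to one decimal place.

∠[(j120)² + 8.49(j120) + 187.7] = ∠[-14212 + j1018.8] = 175.90°
∠T(j120) = −175.90° = -175.90°

-175.9°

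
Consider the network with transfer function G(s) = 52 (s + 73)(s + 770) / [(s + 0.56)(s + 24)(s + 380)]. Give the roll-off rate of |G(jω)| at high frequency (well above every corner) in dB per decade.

-20 dB/decade

With 2 zeros and 3 poles, the high-frequency asymptotic slope is 20 × (2 − 3) = -20 dB/decade.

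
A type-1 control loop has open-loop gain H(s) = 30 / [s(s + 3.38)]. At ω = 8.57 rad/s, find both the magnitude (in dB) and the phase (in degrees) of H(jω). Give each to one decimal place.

|j8.57 + 3.38| = √(8.57² + 3.38²) = 9.212
|j8.57| = 8.57
|H(j8.57)| = 30 / (9.212 × 8.57) = 0.37998
20 log₁₀(0.37998) = -8.40 dB
∠(j8.57 + 3.38) = arctan(8.57/3.38) = 68.48°
∠(j8.57) = 90.00°
∠H(j8.57) = − (68.48° + 90.00°) = -158.48°

|H| = -8.4 dB, ∠H = -158.5°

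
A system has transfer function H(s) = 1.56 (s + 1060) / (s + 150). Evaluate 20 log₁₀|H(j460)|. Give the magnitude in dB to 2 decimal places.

|j460 + 1060| = √(460² + 1060²) = 1156
|j460 + 150| = √(460² + 150²) = 483.8
|H(j460)| = 1.56 × 1156 / 483.8 = 3.7256
20 log₁₀(3.7256) = 11.424 dB

11.42 dB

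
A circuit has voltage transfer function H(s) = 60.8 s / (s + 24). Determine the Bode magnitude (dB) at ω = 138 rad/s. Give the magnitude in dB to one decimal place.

35.5 dB

|j138| = 138
|j138 + 24| = √(138² + 24²) = 140.1
|H(j138)| = 60.8 × 138 / 140.1 = 59.901
20 log₁₀(59.901) = 35.55 dB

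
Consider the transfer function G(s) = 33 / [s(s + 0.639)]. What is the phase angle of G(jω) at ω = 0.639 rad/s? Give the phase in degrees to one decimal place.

-135.0°

∠(j0.639 + 0.639) = arctan(0.639/0.639) = 45.00°
∠(j0.639) = 90.00°
∠G(j0.639) = − (45.00° + 90.00°) = -135.00°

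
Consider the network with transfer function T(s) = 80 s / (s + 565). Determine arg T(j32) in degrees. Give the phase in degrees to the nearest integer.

∠(j32) = 90.00°
∠(j32 + 565) = arctan(32/565) = 3.24°
∠T(j32) = 90.00° − 3.24° = 86.76°

87 deg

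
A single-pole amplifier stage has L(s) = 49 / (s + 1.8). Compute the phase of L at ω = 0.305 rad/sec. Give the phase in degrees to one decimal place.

-9.6°

∠(j0.305 + 1.8) = arctan(0.305/1.8) = 9.62°
∠L(j0.305) = −9.62° = -9.62°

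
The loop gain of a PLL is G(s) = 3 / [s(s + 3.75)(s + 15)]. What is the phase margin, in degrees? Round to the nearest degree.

89°

Gain crossover: |G(jω)| = 1 at ω ≈ 0.0533 rad s⁻¹.
∠G(j0.0533) = −90° − arctan(0.0533/3.75) − arctan(0.0533/15) ≈ -91.02°
PM = 180° + (-91.02°) = 88.98°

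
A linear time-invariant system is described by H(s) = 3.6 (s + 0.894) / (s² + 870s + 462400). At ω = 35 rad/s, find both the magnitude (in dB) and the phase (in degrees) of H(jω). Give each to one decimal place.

|j35 + 0.894| = √(35² + 0.894²) = 35.01
|(j35)² + 870(j35) + 462400| = |4.6118e+05 + j30450| = 4.622e+05
|H(j35)| = 3.6 × 35.01 / 4.622e+05 = 0.00027271
20 log₁₀(0.00027271) = -71.29 dB
∠(j35 + 0.894) = arctan(35/0.894) = 88.54°
∠[(j35)² + 870(j35) + 462400] = ∠[4.6118e+05 + j30450] = 3.78°
∠H(j35) = 88.54° − 3.78° = 84.76°

|H| = -71.3 dB, ∠H = 84.8°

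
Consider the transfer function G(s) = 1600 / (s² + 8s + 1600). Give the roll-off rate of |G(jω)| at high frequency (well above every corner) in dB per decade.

With 0 zeros and 2 poles, the high-frequency asymptotic slope is 20 × (0 − 2) = -40 dB/decade.

-40 dB/decade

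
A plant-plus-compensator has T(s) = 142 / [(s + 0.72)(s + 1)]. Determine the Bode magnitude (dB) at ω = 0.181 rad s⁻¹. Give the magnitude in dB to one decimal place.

45.5 dB

|j0.181 + 0.72| = √(0.181² + 0.72²) = 0.7424
|j0.181 + 1| = √(0.181² + 1²) = 1.016
|T(j0.181)| = 142 / (0.7424 × 1.016) = 188.21
20 log₁₀(188.21) = 45.49 dB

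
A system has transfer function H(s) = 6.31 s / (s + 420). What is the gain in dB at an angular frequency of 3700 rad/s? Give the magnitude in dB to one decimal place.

15.9 dB

|j3700| = 3700
|j3700 + 420| = √(3700² + 420²) = 3724
|H(j3700)| = 6.31 × 3700 / 3724 = 6.2697
20 log₁₀(6.2697) = 15.94 dB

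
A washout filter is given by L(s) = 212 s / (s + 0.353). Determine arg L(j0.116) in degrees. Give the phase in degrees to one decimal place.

∠(j0.116) = 90.00°
∠(j0.116 + 0.353) = arctan(0.116/0.353) = 18.19°
∠L(j0.116) = 90.00° − 18.19° = 71.81°

71.8°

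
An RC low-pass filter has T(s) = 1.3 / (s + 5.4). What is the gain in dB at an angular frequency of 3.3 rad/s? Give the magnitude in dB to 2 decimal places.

-13.75 dB

|j3.3 + 5.4| = √(3.3² + 5.4²) = 6.329
|T(j3.3)| = 1.3 / 6.329 = 0.20542
20 log₁₀(0.20542) = -13.747 dB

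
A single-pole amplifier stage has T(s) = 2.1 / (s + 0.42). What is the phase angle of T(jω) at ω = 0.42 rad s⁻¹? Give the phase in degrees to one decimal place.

∠(j0.42 + 0.42) = arctan(0.42/0.42) = 45.00°
∠T(j0.42) = −45.00° = -45.00°

-45.0 deg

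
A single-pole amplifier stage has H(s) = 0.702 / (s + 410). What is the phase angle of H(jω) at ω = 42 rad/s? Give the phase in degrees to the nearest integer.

-6 deg

∠(j42 + 410) = arctan(42/410) = 5.85°
∠H(j42) = −5.85° = -5.85°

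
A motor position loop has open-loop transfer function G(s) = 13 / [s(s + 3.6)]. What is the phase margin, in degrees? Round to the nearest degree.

52°

Gain crossover: |G(jω)| = 1 at ω ≈ 2.84 rad s⁻¹.
∠G(j2.84) = −90° − arctan(2.84/3.6) ≈ -128.23°
PM = 180° + (-128.23°) = 51.77°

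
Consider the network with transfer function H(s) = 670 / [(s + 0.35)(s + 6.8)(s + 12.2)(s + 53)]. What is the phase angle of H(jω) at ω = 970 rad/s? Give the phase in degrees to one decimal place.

-355.7°

∠(j970 + 0.35) = arctan(970/0.35) = 89.98°
∠(j970 + 6.8) = arctan(970/6.8) = 89.60°
∠(j970 + 12.2) = arctan(970/12.2) = 89.28°
∠(j970 + 53) = arctan(970/53) = 86.87°
∠H(j970) = − (89.98° + 89.60° + 89.28° + 86.87°) = -355.73°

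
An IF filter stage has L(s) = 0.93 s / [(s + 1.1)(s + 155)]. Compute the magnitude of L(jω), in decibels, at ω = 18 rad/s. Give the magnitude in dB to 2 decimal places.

-44.51 dB

|j18| = 18
|j18 + 1.1| = √(18² + 1.1²) = 18.03
|j18 + 155| = √(18² + 155²) = 156
|L(j18)| = 0.93 × 18 / (18.03 × 156) = 0.0059488
20 log₁₀(0.0059488) = -44.511 dB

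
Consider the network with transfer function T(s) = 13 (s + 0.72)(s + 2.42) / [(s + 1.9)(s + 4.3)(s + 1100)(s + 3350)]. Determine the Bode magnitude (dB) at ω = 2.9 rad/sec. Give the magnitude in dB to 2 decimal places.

-113.10 dB

|j2.9 + 0.72| = √(2.9² + 0.72²) = 2.988
|j2.9 + 2.42| = √(2.9² + 2.42²) = 3.777
|j2.9 + 1.9| = √(2.9² + 1.9²) = 3.467
|j2.9 + 4.3| = √(2.9² + 4.3²) = 5.187
|j2.9 + 1100| = √(2.9² + 1100²) = 1100
|j2.9 + 3350| = √(2.9² + 3350²) = 3350
|T(j2.9)| = 13 × 2.988 × 3.777 / (3.467 × 5.187 × 1100 × 3350) = 2.2142e-06
20 log₁₀(2.2142e-06) = -113.096 dB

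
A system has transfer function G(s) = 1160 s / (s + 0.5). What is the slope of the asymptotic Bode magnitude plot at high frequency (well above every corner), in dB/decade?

With 1 zero and 1 pole, the high-frequency asymptotic slope is 20 × (1 − 1) = 0 dB/decade.

0 dB/decade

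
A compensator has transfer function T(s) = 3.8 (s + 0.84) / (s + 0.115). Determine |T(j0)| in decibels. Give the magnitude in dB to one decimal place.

28.9 dB

T(0) = 3.8 × 0.84 / 0.115 = 27.757
20 log₁₀(27.757) = 28.87 dB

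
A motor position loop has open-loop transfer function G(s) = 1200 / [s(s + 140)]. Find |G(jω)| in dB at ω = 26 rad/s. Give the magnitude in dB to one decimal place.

-9.8 dB

|j26 + 140| = √(26² + 140²) = 142.4
|j26| = 26
|G(j26)| = 1200 / (142.4 × 26) = 0.32413
20 log₁₀(0.32413) = -9.79 dB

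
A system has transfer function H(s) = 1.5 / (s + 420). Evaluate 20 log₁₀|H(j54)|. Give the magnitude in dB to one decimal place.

-49.0 dB

|j54 + 420| = √(54² + 420²) = 423.5
|H(j54)| = 1.5 / 423.5 = 0.0035423
20 log₁₀(0.0035423) = -49.01 dB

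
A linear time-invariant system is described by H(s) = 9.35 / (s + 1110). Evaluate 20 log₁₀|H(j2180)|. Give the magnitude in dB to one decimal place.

|j2180 + 1110| = √(2180² + 1110²) = 2446
|H(j2180)| = 9.35 / 2446 = 0.0038221
20 log₁₀(0.0038221) = -48.35 dB

-48.4 dB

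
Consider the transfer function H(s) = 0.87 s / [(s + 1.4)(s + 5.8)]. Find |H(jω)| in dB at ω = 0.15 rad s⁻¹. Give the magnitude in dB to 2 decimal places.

|j0.15| = 0.15
|j0.15 + 1.4| = √(0.15² + 1.4²) = 1.408
|j0.15 + 5.8| = √(0.15² + 5.8²) = 5.802
|H(j0.15)| = 0.87 × 0.15 / (1.408 × 5.802) = 0.015975
20 log₁₀(0.015975) = -35.931 dB

-35.93 dB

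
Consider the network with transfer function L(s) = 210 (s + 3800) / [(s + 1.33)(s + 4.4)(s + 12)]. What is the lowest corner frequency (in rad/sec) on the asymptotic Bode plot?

1.33 rad/sec

Break frequencies occur at each pole and zero magnitude: 1.33 rad/sec, 4.4 rad/sec, 12 rad/sec, 3800 rad/sec.
The lowest is 1.33 rad/sec.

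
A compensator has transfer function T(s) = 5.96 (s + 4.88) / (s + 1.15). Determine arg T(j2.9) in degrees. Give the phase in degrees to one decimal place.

∠(j2.9 + 4.88) = arctan(2.9/4.88) = 30.72°
∠(j2.9 + 1.15) = arctan(2.9/1.15) = 68.37°
∠T(j2.9) = 30.72° − 68.37° = -37.65°

-37.6 deg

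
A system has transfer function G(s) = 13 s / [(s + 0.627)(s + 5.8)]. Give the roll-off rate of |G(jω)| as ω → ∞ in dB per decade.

-20 dB/decade

With 1 zero and 2 poles, the high-frequency asymptotic slope is 20 × (1 − 2) = -20 dB/decade.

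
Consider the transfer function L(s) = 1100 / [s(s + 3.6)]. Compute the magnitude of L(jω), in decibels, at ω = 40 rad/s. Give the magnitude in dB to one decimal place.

|j40 + 3.6| = √(40² + 3.6²) = 40.16
|j40| = 40
|L(j40)| = 1100 / (40.16 × 40) = 0.68473
20 log₁₀(0.68473) = -3.29 dB

-3.3 dB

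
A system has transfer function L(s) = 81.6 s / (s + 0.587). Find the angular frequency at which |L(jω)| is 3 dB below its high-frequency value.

For a single-pole high-pass, the −3 dB point is at the pole: ω = 0.587 rad/sec.

0.587 rad/sec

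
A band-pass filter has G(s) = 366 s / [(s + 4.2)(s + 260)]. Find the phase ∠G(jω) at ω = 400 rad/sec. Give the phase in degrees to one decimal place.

-56.4 deg

∠(j400) = 90.00°
∠(j400 + 4.2) = arctan(400/4.2) = 89.40°
∠(j400 + 260) = arctan(400/260) = 56.98°
∠G(j400) = 90.00° − (89.40° + 56.98°) = -56.37°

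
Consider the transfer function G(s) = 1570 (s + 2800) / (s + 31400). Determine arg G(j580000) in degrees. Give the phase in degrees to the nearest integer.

3°

∠(j580000 + 2800) = arctan(580000/2800) = 89.72°
∠(j580000 + 31400) = arctan(580000/31400) = 86.90°
∠G(j580000) = 89.72° − 86.90° = 2.82°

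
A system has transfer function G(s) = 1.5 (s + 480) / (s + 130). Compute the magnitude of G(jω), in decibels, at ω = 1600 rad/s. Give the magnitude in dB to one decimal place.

3.9 dB

|j1600 + 480| = √(1600² + 480²) = 1670
|j1600 + 130| = √(1600² + 130²) = 1605
|G(j1600)| = 1.5 × 1670 / 1605 = 1.5609
20 log₁₀(1.5609) = 3.87 dB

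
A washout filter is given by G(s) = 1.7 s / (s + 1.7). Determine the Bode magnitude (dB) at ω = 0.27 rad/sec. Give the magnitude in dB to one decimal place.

-11.5 dB

|j0.27| = 0.27
|j0.27 + 1.7| = √(0.27² + 1.7²) = 1.721
|G(j0.27)| = 1.7 × 0.27 / 1.721 = 0.26666
20 log₁₀(0.26666) = -11.48 dB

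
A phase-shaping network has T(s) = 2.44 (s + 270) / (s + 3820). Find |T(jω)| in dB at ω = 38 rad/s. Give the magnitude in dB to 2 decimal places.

-15.18 dB

|j38 + 270| = √(38² + 270²) = 272.7
|j38 + 3820| = √(38² + 3820²) = 3820
|T(j38)| = 2.44 × 272.7 / 3820 = 0.17415
20 log₁₀(0.17415) = -15.181 dB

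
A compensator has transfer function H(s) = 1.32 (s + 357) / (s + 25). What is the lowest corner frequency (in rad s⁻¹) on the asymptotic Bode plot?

25 rad s⁻¹

Break frequencies occur at each pole and zero magnitude: 25 rad s⁻¹, 357 rad s⁻¹.
The lowest is 25 rad s⁻¹.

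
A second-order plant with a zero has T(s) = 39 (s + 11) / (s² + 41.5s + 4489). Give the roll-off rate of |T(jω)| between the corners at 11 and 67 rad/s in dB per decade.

20 dB/decade

In this band the factors already past their corner are: zero at 11; net slope = 20 dB/decade.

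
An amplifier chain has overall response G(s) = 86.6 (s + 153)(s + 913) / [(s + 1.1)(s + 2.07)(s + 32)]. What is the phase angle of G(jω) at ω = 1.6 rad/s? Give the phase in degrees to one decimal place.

∠(j1.6 + 153) = arctan(1.6/153) = 0.60°
∠(j1.6 + 913) = arctan(1.6/913) = 0.10°
∠(j1.6 + 1.1) = arctan(1.6/1.1) = 55.49°
∠(j1.6 + 2.07) = arctan(1.6/2.07) = 37.70°
∠(j1.6 + 32) = arctan(1.6/32) = 2.86°
∠G(j1.6) = 0.60° + 0.10° − (55.49° + 37.70° + 2.86°) = -95.36°

-95.4 deg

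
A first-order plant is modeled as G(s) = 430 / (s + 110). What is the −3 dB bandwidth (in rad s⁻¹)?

For a single-pole low-pass, the −3 dB point is at the pole: ω = 110 rad s⁻¹.

110 rad s⁻¹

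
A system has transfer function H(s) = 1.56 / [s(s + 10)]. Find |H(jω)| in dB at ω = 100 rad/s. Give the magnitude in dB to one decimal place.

-76.2 dB

|j100 + 10| = √(100² + 10²) = 100.5
|j100| = 100
|H(j100)| = 1.56 / (100.5 × 100) = 0.00015523
20 log₁₀(0.00015523) = -76.18 dB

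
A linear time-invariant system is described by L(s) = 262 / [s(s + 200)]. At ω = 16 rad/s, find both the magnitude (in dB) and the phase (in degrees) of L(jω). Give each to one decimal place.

|L| = -21.8 dB, ∠L = -94.6°

|j16 + 200| = √(16² + 200²) = 200.6
|j16| = 16
|L(j16)| = 262 / (200.6 × 16) = 0.081614
20 log₁₀(0.081614) = -21.76 dB
∠(j16 + 200) = arctan(16/200) = 4.57°
∠(j16) = 90.00°
∠L(j16) = − (4.57° + 90.00°) = -94.57°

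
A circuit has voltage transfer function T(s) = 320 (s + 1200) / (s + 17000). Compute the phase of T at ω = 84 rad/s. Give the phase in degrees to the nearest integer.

∠(j84 + 1200) = arctan(84/1200) = 4.00°
∠(j84 + 17000) = arctan(84/17000) = 0.28°
∠T(j84) = 4.00° − 0.28° = 3.72°

4°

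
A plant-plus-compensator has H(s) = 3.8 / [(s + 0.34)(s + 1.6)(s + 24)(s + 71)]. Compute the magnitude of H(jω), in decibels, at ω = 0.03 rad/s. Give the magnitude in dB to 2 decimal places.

-47.78 dB

|j0.03 + 0.34| = √(0.03² + 0.34²) = 0.3413
|j0.03 + 1.6| = √(0.03² + 1.6²) = 1.6
|j0.03 + 24| = √(0.03² + 24²) = 24
|j0.03 + 71| = √(0.03² + 71²) = 71
|H(j0.03)| = 3.8 / (0.3413 × 1.6 × 24 × 71) = 0.0040828
20 log₁₀(0.0040828) = -47.781 dB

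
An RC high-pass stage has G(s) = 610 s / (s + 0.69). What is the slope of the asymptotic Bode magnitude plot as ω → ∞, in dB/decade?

With 1 zero and 1 pole, the high-frequency asymptotic slope is 20 × (1 − 1) = 0 dB/decade.

0 dB/decade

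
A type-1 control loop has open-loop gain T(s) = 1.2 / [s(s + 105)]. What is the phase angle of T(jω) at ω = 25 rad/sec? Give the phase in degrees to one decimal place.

-103.4°

∠(j25 + 105) = arctan(25/105) = 13.39°
∠(j25) = 90.00°
∠T(j25) = − (13.39° + 90.00°) = -103.39°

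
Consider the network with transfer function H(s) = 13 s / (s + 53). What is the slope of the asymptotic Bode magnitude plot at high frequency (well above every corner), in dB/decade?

With 1 zero and 1 pole, the high-frequency asymptotic slope is 20 × (1 − 1) = 0 dB/decade.

0 dB/decade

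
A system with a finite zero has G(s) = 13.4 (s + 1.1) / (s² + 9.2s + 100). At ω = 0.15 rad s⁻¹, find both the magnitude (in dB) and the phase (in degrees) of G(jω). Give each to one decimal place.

|G| = -16.5 dB, ∠G = 7.0°

|j0.15 + 1.1| = √(0.15² + 1.1²) = 1.11
|(j0.15)² + 9.2(j0.15) + 100| = |99.978 + j1.38| = 99.99
|G(j0.15)| = 13.4 × 1.11 / 99.99 = 0.14878
20 log₁₀(0.14878) = -16.55 dB
∠(j0.15 + 1.1) = arctan(0.15/1.1) = 7.77°
∠[(j0.15)² + 9.2(j0.15) + 100] = ∠[99.978 + j1.38] = 0.79°
∠G(j0.15) = 7.77° − 0.79° = 6.97°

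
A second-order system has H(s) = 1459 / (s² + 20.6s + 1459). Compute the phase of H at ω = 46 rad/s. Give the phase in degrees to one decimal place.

∠[(j46)² + 20.6(j46) + 1459] = ∠[-657 + j947.6] = 124.73°
∠H(j46) = −124.73° = -124.73°

-124.7°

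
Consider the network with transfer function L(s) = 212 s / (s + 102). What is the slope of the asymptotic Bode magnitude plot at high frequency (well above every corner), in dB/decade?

With 1 zero and 1 pole, the high-frequency asymptotic slope is 20 × (1 − 1) = 0 dB/decade.

0 dB/decade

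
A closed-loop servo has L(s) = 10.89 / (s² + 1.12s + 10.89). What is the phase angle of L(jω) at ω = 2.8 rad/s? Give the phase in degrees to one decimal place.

∠[(j2.8)² + 1.12(j2.8) + 10.89] = ∠[3.05 + j3.136] = 45.80°
∠L(j2.8) = −45.80° = -45.80°

-45.8°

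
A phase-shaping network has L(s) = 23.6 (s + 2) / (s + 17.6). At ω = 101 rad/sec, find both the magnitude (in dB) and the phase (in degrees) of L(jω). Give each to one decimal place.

|j101 + 2| = √(101² + 2²) = 101
|j101 + 17.6| = √(101² + 17.6²) = 102.5
|L(j101)| = 23.6 × 101 / 102.5 = 23.254
20 log₁₀(23.254) = 27.33 dB
∠(j101 + 2) = arctan(101/2) = 88.87°
∠(j101 + 17.6) = arctan(101/17.6) = 80.12°
∠L(j101) = 88.87° − 80.12° = 8.75°

|L| = 27.3 dB, ∠L = 8.8°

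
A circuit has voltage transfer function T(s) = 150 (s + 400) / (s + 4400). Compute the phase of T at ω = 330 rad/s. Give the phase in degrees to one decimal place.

35.2°

∠(j330 + 400) = arctan(330/400) = 39.52°
∠(j330 + 4400) = arctan(330/4400) = 4.29°
∠T(j330) = 39.52° − 4.29° = 35.23°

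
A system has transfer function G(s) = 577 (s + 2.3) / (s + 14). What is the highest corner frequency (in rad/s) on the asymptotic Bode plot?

Break frequencies occur at each pole and zero magnitude: 2.3 rad/s, 14 rad/s.
The highest is 14 rad/s.

14 rad/s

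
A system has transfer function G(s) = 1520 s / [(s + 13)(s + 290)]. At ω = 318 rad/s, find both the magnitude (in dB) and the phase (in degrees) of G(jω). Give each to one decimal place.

|G| = 11.0 dB, ∠G = -45.3°

|j318| = 318
|j318 + 13| = √(318² + 13²) = 318.3
|j318 + 290| = √(318² + 290²) = 430.4
|G(j318)| = 1520 × 318 / (318.3 × 430.4) = 3.5288
20 log₁₀(3.5288) = 10.95 dB
∠(j318) = 90.00°
∠(j318 + 13) = arctan(318/13) = 87.66°
∠(j318 + 290) = arctan(318/290) = 47.64°
∠G(j318) = 90.00° − (87.66° + 47.64°) = -45.30°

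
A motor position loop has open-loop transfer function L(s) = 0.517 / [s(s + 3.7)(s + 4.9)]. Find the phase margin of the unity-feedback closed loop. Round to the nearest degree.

Gain crossover: |L(jω)| = 1 at ω ≈ 0.0285 rad/s.
∠L(j0.0285) = −90° − arctan(0.0285/3.7) − arctan(0.0285/4.9) ≈ -90.77°
PM = 180° + (-90.77°) = 89.23°

89 deg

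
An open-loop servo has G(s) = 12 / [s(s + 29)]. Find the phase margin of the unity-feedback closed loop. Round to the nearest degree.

Gain crossover: |G(jω)| = 1 at ω ≈ 0.414 rad/s.
∠G(j0.414) = −90° − arctan(0.414/29) ≈ -90.82°
PM = 180° + (-90.82°) = 89.18°

89 deg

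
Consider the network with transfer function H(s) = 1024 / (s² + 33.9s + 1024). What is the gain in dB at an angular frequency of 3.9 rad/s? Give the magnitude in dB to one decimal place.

|(j3.9)² + 33.9(j3.9) + 1024| = |1008.8 + j132.21| = 1017
|H(j3.9)| = 1024 / 1017 = 1.0065
20 log₁₀(1.0065) = 0.06 dB

0.1 dB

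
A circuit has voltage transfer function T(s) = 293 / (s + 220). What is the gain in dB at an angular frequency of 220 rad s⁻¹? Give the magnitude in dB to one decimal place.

-0.5 dB

|j220 + 220| = √(220² + 220²) = 311.1
|T(j220)| = 293 / 311.1 = 0.94174
20 log₁₀(0.94174) = -0.52 dB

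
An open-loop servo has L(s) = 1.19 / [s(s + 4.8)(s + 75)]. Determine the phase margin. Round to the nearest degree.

Gain crossover: |L(jω)| = 1 at ω ≈ 0.00331 rad/s.
∠L(j0.00331) = −90° − arctan(0.00331/4.8) − arctan(0.00331/75) ≈ -90.04°
PM = 180° + (-90.04°) = 89.96°

90°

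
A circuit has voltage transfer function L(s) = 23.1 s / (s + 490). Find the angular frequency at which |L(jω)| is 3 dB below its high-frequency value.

For a single-pole high-pass, the −3 dB point is at the pole: ω = 490 rad/sec.

490 rad/sec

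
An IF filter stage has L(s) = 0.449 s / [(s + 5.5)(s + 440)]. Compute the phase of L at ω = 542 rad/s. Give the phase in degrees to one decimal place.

-50.3°

∠(j542) = 90.00°
∠(j542 + 5.5) = arctan(542/5.5) = 89.42°
∠(j542 + 440) = arctan(542/440) = 50.93°
∠L(j542) = 90.00° − (89.42° + 50.93°) = -50.35°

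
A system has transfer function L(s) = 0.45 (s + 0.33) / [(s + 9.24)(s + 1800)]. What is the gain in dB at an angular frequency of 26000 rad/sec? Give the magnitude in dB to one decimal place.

-95.3 dB

|j26000 + 0.33| = √(26000² + 0.33²) = 2.6e+04
|j26000 + 9.24| = √(26000² + 9.24²) = 2.6e+04
|j26000 + 1800| = √(26000² + 1800²) = 2.606e+04
|L(j26000)| = 0.45 × 2.6e+04 / (2.6e+04 × 2.606e+04) = 1.7266e-05
20 log₁₀(1.7266e-05) = -95.26 dB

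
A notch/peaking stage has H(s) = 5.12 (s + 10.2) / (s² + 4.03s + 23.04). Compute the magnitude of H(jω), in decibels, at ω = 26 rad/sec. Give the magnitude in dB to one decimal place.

-13.3 dB

|j26 + 10.2| = √(26² + 10.2²) = 27.93
|(j26)² + 4.03(j26) + 23.04| = |-652.96 + j104.78| = 661.3
|H(j26)| = 5.12 × 27.93 / 661.3 = 0.21623
20 log₁₀(0.21623) = -13.30 dB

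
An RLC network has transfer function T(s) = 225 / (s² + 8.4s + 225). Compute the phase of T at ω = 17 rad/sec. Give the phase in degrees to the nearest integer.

∠[(j17)² + 8.4(j17) + 225] = ∠[-64 + j142.8] = 114.14°
∠T(j17) = −114.14° = -114.14°

-114 deg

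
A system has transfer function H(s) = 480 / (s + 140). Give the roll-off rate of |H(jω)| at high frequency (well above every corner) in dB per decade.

-20 dB/decade

With 0 zeros and 1 pole, the high-frequency asymptotic slope is 20 × (0 − 1) = -20 dB/decade.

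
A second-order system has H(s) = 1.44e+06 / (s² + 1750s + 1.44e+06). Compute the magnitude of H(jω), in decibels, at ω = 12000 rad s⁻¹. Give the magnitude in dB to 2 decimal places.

|(j12000)² + 1750(j12000) + 1.44e+06| = |-1.4256e+08 + j2.1e+07| = 1.441e+08
|H(j12000)| = 1.44e+06 / 1.441e+08 = 0.0099932
20 log₁₀(0.0099932) = -40.006 dB

-40.01 dB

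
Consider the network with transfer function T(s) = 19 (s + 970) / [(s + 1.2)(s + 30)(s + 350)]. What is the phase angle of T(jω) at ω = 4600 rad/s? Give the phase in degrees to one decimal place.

-187.2°

∠(j4600 + 970) = arctan(4600/970) = 78.09°
∠(j4600 + 1.2) = arctan(4600/1.2) = 89.99°
∠(j4600 + 30) = arctan(4600/30) = 89.63°
∠(j4600 + 350) = arctan(4600/350) = 85.65°
∠T(j4600) = 78.09° − (89.99° + 89.63° + 85.65°) = -187.17°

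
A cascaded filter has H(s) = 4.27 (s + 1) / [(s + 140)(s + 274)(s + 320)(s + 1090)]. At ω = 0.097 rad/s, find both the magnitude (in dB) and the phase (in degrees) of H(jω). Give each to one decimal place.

|j0.097 + 1| = √(0.097² + 1²) = 1.005
|j0.097 + 140| = √(0.097² + 140²) = 140
|j0.097 + 274| = √(0.097² + 274²) = 274
|j0.097 + 320| = √(0.097² + 320²) = 320
|j0.097 + 1090| = √(0.097² + 1090²) = 1090
|H(j0.097)| = 4.27 × 1.005 / (140 × 274 × 320 × 1090) = 3.2063e-10
20 log₁₀(3.2063e-10) = -189.88 dB
∠(j0.097 + 1) = arctan(0.097/1) = 5.54°
∠(j0.097 + 140) = arctan(0.097/140) = 0.04°
∠(j0.097 + 274) = arctan(0.097/274) = 0.02°
∠(j0.097 + 320) = arctan(0.097/320) = 0.02°
∠(j0.097 + 1090) = arctan(0.097/1090) = 0.01°
∠H(j0.097) = 5.54° − (0.04° + 0.02° + 0.02° + 0.01°) = 5.46°

|H| = -189.9 dB, ∠H = 5.5°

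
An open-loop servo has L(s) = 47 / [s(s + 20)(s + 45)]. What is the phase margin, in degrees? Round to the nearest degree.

90°

Gain crossover: |L(jω)| = 1 at ω ≈ 0.0522 rad s⁻¹.
∠L(j0.0522) = −90° − arctan(0.0522/20) − arctan(0.0522/45) ≈ -90.22°
PM = 180° + (-90.22°) = 89.78°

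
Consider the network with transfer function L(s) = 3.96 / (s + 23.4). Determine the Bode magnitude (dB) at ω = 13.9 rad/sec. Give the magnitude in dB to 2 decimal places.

|j13.9 + 23.4| = √(13.9² + 23.4²) = 27.22
|L(j13.9)| = 3.96 / 27.22 = 0.1455
20 log₁₀(0.1455) = -16.743 dB

-16.74 dB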